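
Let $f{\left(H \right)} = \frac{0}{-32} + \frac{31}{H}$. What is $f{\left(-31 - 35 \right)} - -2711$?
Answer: $\frac{178895}{66} \approx 2710.5$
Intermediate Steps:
$f{\left(H \right)} = \frac{31}{H}$ ($f{\left(H \right)} = 0 \left(- \frac{1}{32}\right) + \frac{31}{H} = 0 + \frac{31}{H} = \frac{31}{H}$)
$f{\left(-31 - 35 \right)} - -2711 = \frac{31}{-31 - 35} - -2711 = \frac{31}{-66} + 2711 = 31 \left(- \frac{1}{66}\right) + 2711 = - \frac{31}{66} + 2711 = \frac{178895}{66}$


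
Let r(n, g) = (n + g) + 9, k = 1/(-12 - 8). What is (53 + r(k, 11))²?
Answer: 2128681/400 ≈ 5321.7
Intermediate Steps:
k = -1/20 (k = 1/(-20) = -1/20 ≈ -0.050000)
r(n, g) = 9 + g + n (r(n, g) = (g + n) + 9 = 9 + g + n)
(53 + r(k, 11))² = (53 + (9 + 11 - 1/20))² = (53 + 399/20)² = (1459/20)² = 2128681/400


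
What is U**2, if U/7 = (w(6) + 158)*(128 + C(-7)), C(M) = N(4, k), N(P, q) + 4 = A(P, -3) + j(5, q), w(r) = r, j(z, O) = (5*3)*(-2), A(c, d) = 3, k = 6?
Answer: 12400158736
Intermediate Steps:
j(z, O) = -30 (j(z, O) = 15*(-2) = -30)
N(P, q) = -31 (N(P, q) = -4 + (3 - 30) = -4 - 27 = -31)
C(M) = -31
U = 111356 (U = 7*((6 + 158)*(128 - 31)) = 7*(164*97) = 7*15908 = 111356)
U**2 = 111356**2 = 12400158736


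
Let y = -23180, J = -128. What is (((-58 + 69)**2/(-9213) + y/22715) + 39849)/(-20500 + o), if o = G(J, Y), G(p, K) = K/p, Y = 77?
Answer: -213481349800960/109829848024743 ≈ -1.9437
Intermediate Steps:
o = -77/128 (o = 77/(-128) = 77*(-1/128) = -77/128 ≈ -0.60156)
(((-58 + 69)**2/(-9213) + y/22715) + 39849)/(-20500 + o) = (((-58 + 69)**2/(-9213) - 23180/22715) + 39849)/(-20500 - 77/128) = ((11**2*(-1/9213) - 23180*1/22715) + 39849)/(-2624077/128) = ((121*(-1/9213) - 4636/4543) + 39849)*(-128/2624077) = ((-121/9213 - 4636/4543) + 39849)*(-128/2624077) = (-43261171/41854659 + 39849)*(-128/2624077) = (1667823045320/41854659)*(-128/2624077) = -213481349800960/109829848024743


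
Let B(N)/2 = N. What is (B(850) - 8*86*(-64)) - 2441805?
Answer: -2396073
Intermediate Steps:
B(N) = 2*N
(B(850) - 8*86*(-64)) - 2441805 = (2*850 - 8*86*(-64)) - 2441805 = (1700 - 688*(-64)) - 2441805 = (1700 + 44032) - 2441805 = 45732 - 2441805 = -2396073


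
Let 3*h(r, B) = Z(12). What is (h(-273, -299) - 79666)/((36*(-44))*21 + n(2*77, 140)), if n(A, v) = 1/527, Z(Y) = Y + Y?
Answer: 41979766/17530127 ≈ 2.3947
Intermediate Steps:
Z(Y) = 2*Y
h(r, B) = 8 (h(r, B) = (2*12)/3 = (1/3)*24 = 8)
n(A, v) = 1/527
(h(-273, -299) - 79666)/((36*(-44))*21 + n(2*77, 140)) = (8 - 79666)/((36*(-44))*21 + 1/527) = -79658/(-1584*21 + 1/527) = -79658/(-33264 + 1/527) = -79658/(-17530127/527) = -79658*(-527/17530127) = 41979766/17530127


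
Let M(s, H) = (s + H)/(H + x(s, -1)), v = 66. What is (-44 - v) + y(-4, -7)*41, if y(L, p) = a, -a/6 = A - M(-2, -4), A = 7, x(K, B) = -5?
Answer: -1668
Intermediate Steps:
M(s, H) = (H + s)/(-5 + H) (M(s, H) = (s + H)/(H - 5) = (H + s)/(-5 + H))
a = -38 (a = -6*(7 - (-4 - 2)/(-5 - 4)) = -6*(7 - (-6)/(-9)) = -6*(7 - (-1)*(-6)/9) = -6*(7 - 1*⅔) = -6*(7 - ⅔) = -6*19/3 = -38)
y(L, p) = -38
(-44 - v) + y(-4, -7)*41 = (-44 - 1*66) - 38*41 = (-44 - 66) - 1558 = -110 - 1558 = -1668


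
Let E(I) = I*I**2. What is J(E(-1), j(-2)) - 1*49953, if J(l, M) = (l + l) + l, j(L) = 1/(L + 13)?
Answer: -49956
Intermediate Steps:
E(I) = I**3
j(L) = 1/(13 + L)
J(l, M) = 3*l (J(l, M) = 2*l + l = 3*l)
J(E(-1), j(-2)) - 1*49953 = 3*(-1)**3 - 1*49953 = 3*(-1) - 49953 = -3 - 49953 = -49956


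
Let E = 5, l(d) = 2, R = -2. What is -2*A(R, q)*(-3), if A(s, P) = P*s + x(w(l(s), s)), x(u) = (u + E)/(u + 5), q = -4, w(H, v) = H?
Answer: 54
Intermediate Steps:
x(u) = 1 (x(u) = (u + 5)/(u + 5) = (5 + u)/(5 + u) = 1)
A(s, P) = 1 + P*s (A(s, P) = P*s + 1 = 1 + P*s)
-2*A(R, q)*(-3) = -2*(1 - 4*(-2))*(-3) = -2*(1 + 8)*(-3) = -2*9*(-3) = -18*(-3) = 54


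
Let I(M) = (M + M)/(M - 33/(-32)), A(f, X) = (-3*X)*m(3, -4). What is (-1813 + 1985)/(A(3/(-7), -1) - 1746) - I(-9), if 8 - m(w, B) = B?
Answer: -34294/14535 ≈ -2.3594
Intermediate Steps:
m(w, B) = 8 - B
A(f, X) = -36*X (A(f, X) = (-3*X)*(8 - 1*(-4)) = (-3*X)*(8 + 4) = -3*X*12 = -36*X)
I(M) = 2*M/(33/32 + M) (I(M) = (2*M)/(M - 33*(-1/32)) = (2*M)/(M + 33/32) = (2*M)/(33/32 + M) = 2*M/(33/32 + M))
(-1813 + 1985)/(A(3/(-7), -1) - 1746) - I(-9) = (-1813 + 1985)/(-36*(-1) - 1746) - 64*(-9)/(33 + 32*(-9)) = 172/(36 - 1746) - 64*(-9)/(33 - 288) = 172/(-1710) - 64*(-9)/(-255) = 172*(-1/1710) - 64*(-9)*(-1)/255 = -86/855 - 1*192/85 = -86/855 - 192/85 = -34294/14535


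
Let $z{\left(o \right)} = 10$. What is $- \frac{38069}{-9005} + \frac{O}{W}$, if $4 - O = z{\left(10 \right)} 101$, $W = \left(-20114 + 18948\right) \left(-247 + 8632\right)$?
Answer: $\frac{37220624582}{8804107455} \approx 4.2276$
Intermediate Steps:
$W = -9776910$ ($W = \left(-1166\right) 8385 = -9776910$)
$O = -1006$ ($O = 4 - 10 \cdot 101 = 4 - 1010 = -1006$)
$- \frac{38069}{-9005} + \frac{O}{W} = - \frac{38069}{-9005} - \frac{1006}{-9776910} = \left(-38069\right) \left(- \frac{1}{9005}\right) - - \frac{503}{4888455} = \frac{38069}{9005} + \frac{503}{4888455} = \frac{37220624582}{8804107455}$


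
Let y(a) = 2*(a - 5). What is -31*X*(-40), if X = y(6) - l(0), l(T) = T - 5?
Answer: 8680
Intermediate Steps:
l(T) = -5 + T
y(a) = -10 + 2*a (y(a) = 2*(-5 + a) = -10 + 2*a)
X = 7 (X = (-10 + 2*6) - (-5 + 0) = (-10 + 12) - 1*(-5) = 2 + 5 = 7)
-31*X*(-40) = -31*7*(-40) = -217*(-40) = 8680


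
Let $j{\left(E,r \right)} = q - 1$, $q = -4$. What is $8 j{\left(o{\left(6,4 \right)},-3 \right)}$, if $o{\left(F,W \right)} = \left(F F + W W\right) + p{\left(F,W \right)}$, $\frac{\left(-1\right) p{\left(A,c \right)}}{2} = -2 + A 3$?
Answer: $-40$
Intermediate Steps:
$p{\left(A,c \right)} = 4 - 6 A$ ($p{\left(A,c \right)} = - 2 \left(-2 + A 3\right) = - 2 \left(-2 + 3 A\right) = 4 - 6 A$)
$o{\left(F,W \right)} = 4 + F^{2} + W^{2} - 6 F$ ($o{\left(F,W \right)} = \left(F F + W W\right) - \left(-4 + 6 F\right) = \left(F^{2} + W^{2}\right) - \left(-4 + 6 F\right) = 4 + F^{2} + W^{2} - 6 F$)
$j{\left(E,r \right)} = -5$ ($j{\left(E,r \right)} = -4 - 1 = -5$)
$8 j{\left(o{\left(6,4 \right)},-3 \right)} = 8 \left(-5\right) = -40$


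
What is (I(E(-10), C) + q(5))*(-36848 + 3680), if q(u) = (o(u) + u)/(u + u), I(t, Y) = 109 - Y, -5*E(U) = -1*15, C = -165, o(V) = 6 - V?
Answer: -45539664/5 ≈ -9.1079e+6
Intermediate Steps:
E(U) = 3 (E(U) = -(-1)*15/5 = -⅕*(-15) = 3)
q(u) = 3/u (q(u) = ((6 - u) + u)/(u + u) = 6/((2*u)) = 6*(1/(2*u)) = 3/u)
(I(E(-10), C) + q(5))*(-36848 + 3680) = ((109 - 1*(-165)) + 3/5)*(-36848 + 3680) = ((109 + 165) + 3*(⅕))*(-33168) = (274 + ⅗)*(-33168) = (1373/5)*(-33168) = -45539664/5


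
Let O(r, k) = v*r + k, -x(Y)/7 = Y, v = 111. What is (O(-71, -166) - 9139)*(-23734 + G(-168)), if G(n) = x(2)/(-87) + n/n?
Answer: 35484913802/87 ≈ 4.0787e+8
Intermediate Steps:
x(Y) = -7*Y
O(r, k) = k + 111*r (O(r, k) = 111*r + k = k + 111*r)
G(n) = 101/87 (G(n) = -7*2/(-87) + n/n = -14*(-1/87) + 1 = 14/87 + 1 = 101/87)
(O(-71, -166) - 9139)*(-23734 + G(-168)) = ((-166 + 111*(-71)) - 9139)*(-23734 + 101/87) = ((-166 - 7881) - 9139)*(-2064757/87) = (-8047 - 9139)*(-2064757/87) = -17186*(-2064757/87) = 35484913802/87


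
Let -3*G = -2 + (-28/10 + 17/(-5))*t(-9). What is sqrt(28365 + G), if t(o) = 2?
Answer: 3*sqrt(78805)/5 ≈ 168.43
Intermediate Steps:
G = 24/5 (G = -(-2 + (-28/10 + 17/(-5))*2)/3 = -(-2 + (-28*1/10 + 17*(-1/5))*2)/3 = -(-2 + (-14/5 - 17/5)*2)/3 = -(-2 - 31/5*2)/3 = -(-2 - 62/5)/3 = -1/3*(-72/5) = 24/5 ≈ 4.8000)
sqrt(28365 + G) = sqrt(28365 + 24/5) = sqrt(141849/5) = 3*sqrt(78805)/5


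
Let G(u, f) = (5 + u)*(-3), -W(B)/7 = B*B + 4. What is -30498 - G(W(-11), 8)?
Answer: -33108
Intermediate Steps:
W(B) = -28 - 7*B² (W(B) = -7*(B*B + 4) = -7*(B² + 4) = -7*(4 + B²) = -28 - 7*B²)
G(u, f) = -15 - 3*u
-30498 - G(W(-11), 8) = -30498 - (-15 - 3*(-28 - 7*(-11)²)) = -30498 - (-15 - 3*(-28 - 7*121)) = -30498 - (-15 - 3*(-28 - 847)) = -30498 - (-15 - 3*(-875)) = -30498 - (-15 + 2625) = -30498 - 1*2610 = -30498 - 2610 = -33108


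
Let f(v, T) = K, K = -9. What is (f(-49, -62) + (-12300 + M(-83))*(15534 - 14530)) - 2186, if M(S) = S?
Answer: -12434727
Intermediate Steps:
f(v, T) = -9
(f(-49, -62) + (-12300 + M(-83))*(15534 - 14530)) - 2186 = (-9 + (-12300 - 83)*(15534 - 14530)) - 2186 = (-9 - 12383*1004) - 2186 = (-9 - 12432532) - 2186 = -12432541 - 2186 = -12434727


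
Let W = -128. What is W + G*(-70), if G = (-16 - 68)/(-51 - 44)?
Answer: -3608/19 ≈ -189.89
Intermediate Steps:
G = 84/95 (G = -84/(-95) = -84*(-1/95) = 84/95 ≈ 0.88421)
W + G*(-70) = -128 + (84/95)*(-70) = -128 - 1176/19 = -3608/19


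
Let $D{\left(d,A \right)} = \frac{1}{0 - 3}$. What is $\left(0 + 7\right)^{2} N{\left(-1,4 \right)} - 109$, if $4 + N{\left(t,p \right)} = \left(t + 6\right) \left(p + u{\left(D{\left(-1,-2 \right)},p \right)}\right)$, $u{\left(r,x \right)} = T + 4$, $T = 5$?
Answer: $2880$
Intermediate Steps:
$D{\left(d,A \right)} = - \frac{1}{3}$ ($D{\left(d,A \right)} = \frac{1}{-3} = - \frac{1}{3}$)
$u{\left(r,x \right)} = 9$ ($u{\left(r,x \right)} = 5 + 4 = 9$)
$N{\left(t,p \right)} = -4 + \left(6 + t\right) \left(9 + p\right)$ ($N{\left(t,p \right)} = -4 + \left(t + 6\right) \left(p + 9\right) = -4 + \left(6 + t\right) \left(9 + p\right)$)
$\left(0 + 7\right)^{2} N{\left(-1,4 \right)} - 109 = \left(0 + 7\right)^{2} \left(50 + 6 \cdot 4 + 9 \left(-1\right) + 4 \left(-1\right)\right) - 109 = 7^{2} \left(50 + 24 - 9 - 4\right) - 109 = 49 \cdot 61 - 109 = 2989 - 109 = 2880$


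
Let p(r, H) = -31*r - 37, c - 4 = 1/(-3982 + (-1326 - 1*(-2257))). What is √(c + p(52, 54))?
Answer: 4*I*√106337859/1017 ≈ 40.559*I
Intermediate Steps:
c = 12203/3051 (c = 4 + 1/(-3982 + (-1326 - 1*(-2257))) = 4 + 1/(-3982 + (-1326 + 2257)) = 4 + 1/(-3982 + 931) = 4 + 1/(-3051) = 4 - 1/3051 = 12203/3051 ≈ 3.9997)
p(r, H) = -37 - 31*r
√(c + p(52, 54)) = √(12203/3051 + (-37 - 31*52)) = √(12203/3051 + (-37 - 1612)) = √(12203/3051 - 1649) = √(-5018896/3051) = 4*I*√106337859/1017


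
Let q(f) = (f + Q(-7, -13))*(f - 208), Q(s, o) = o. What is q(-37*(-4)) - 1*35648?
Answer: -43748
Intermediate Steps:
q(f) = (-208 + f)*(-13 + f) (q(f) = (f - 13)*(f - 208) = (-13 + f)*(-208 + f) = (-208 + f)*(-13 + f))
q(-37*(-4)) - 1*35648 = (2704 + (-37*(-4))² - (-8177)*(-4)) - 1*35648 = (2704 + 148² - 221*148) - 35648 = (2704 + 21904 - 32708) - 35648 = -8100 - 35648 = -43748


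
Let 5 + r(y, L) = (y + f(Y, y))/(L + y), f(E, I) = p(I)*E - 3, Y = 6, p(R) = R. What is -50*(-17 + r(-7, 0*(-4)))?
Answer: 5100/7 ≈ 728.57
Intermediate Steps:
f(E, I) = -3 + E*I (f(E, I) = I*E - 3 = E*I - 3 = -3 + E*I)
r(y, L) = -5 + (-3 + 7*y)/(L + y) (r(y, L) = -5 + (y + (-3 + 6*y))/(L + y) = -5 + (-3 + 7*y)/(L + y))
-50*(-17 + r(-7, 0*(-4))) = -50*(-17 + (-3 - 0*(-4) + 2*(-7))/(0*(-4) - 7)) = -50*(-17 + (-3 - 5*0 - 14)/(0 - 7)) = -50*(-17 + (-3 + 0 - 14)/(-7)) = -50*(-17 - ⅐*(-17)) = -50*(-17 + 17/7) = -50*(-102/7) = 5100/7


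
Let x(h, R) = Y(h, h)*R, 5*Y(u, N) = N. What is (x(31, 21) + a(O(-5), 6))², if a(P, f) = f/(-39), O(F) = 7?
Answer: 71453209/4225 ≈ 16912.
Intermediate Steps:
Y(u, N) = N/5
a(P, f) = -f/39 (a(P, f) = f*(-1/39) = -f/39)
x(h, R) = R*h/5 (x(h, R) = (h/5)*R = R*h/5)
(x(31, 21) + a(O(-5), 6))² = ((⅕)*21*31 - 1/39*6)² = (651/5 - 2/13)² = (8453/65)² = 71453209/4225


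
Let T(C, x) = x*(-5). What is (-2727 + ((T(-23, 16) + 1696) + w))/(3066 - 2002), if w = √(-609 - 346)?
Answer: -1111/1064 + I*√955/1064 ≈ -1.0442 + 0.029044*I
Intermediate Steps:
T(C, x) = -5*x
w = I*√955 (w = √(-955) = I*√955 ≈ 30.903*I)
(-2727 + ((T(-23, 16) + 1696) + w))/(3066 - 2002) = (-2727 + ((-5*16 + 1696) + I*√955))/(3066 - 2002) = (-2727 + ((-80 + 1696) + I*√955))/1064 = (-2727 + (1616 + I*√955))*(1/1064) = (-1111 + I*√955)*(1/1064) = -1111/1064 + I*√955/1064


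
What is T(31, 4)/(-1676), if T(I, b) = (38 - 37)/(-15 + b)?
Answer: 1/18436 ≈ 5.4242e-5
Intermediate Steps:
T(I, b) = 1/(-15 + b)
T(31, 4)/(-1676) = 1/((-15 + 4)*(-1676)) = -1/1676/(-11) = -1/11*(-1/1676) = 1/18436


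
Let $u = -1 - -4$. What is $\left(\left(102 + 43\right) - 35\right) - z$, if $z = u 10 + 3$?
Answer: $77$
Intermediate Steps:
$u = 3$ ($u = -1 + 4 = 3$)
$z = 33$ ($z = 3 \cdot 10 + 3 = 30 + 3 = 33$)
$\left(\left(102 + 43\right) - 35\right) - z = \left(\left(102 + 43\right) - 35\right) - 33 = \left(145 - 35\right) - 33 = 110 - 33 = 77$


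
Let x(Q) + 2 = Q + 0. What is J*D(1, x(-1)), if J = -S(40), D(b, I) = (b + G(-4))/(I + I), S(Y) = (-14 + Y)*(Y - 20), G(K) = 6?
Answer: 1820/3 ≈ 606.67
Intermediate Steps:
x(Q) = -2 + Q (x(Q) = -2 + (Q + 0) = -2 + Q)
S(Y) = (-20 + Y)*(-14 + Y) (S(Y) = (-14 + Y)*(-20 + Y) = (-20 + Y)*(-14 + Y))
D(b, I) = (6 + b)/(2*I) (D(b, I) = (b + 6)/(I + I) = (6 + b)/((2*I)) = (6 + b)*(1/(2*I)) = (6 + b)/(2*I))
J = -520 (J = -(280 + 40² - 34*40) = -(280 + 1600 - 1360) = -1*520 = -520)
J*D(1, x(-1)) = -260*(6 + 1)/(-2 - 1) = -260*7/(-3) = -260*(-1)*7/3 = -520*(-7/6) = 1820/3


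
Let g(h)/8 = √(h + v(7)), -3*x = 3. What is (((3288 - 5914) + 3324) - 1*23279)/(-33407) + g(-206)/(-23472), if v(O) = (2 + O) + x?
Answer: 22581/33407 - I*√22/978 ≈ 0.67594 - 0.0047959*I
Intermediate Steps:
x = -1 (x = -⅓*3 = -1)
v(O) = 1 + O (v(O) = (2 + O) - 1 = 1 + O)
g(h) = 8*√(8 + h) (g(h) = 8*√(h + (1 + 7)) = 8*√(h + 8) = 8*√(8 + h))
(((3288 - 5914) + 3324) - 1*23279)/(-33407) + g(-206)/(-23472) = (((3288 - 5914) + 3324) - 1*23279)/(-33407) + (8*√(8 - 206))/(-23472) = ((-2626 + 3324) - 23279)*(-1/33407) + (8*√(-198))*(-1/23472) = (698 - 23279)*(-1/33407) + (8*(3*I*√22))*(-1/23472) = -22581*(-1/33407) + (24*I*√22)*(-1/23472) = 22581/33407 - I*√22/978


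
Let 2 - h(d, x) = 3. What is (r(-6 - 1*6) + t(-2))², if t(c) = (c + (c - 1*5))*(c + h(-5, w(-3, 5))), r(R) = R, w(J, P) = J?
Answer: 225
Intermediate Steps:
h(d, x) = -1 (h(d, x) = 2 - 1*3 = 2 - 3 = -1)
t(c) = (-1 + c)*(-5 + 2*c) (t(c) = (c + (c - 1*5))*(c - 1) = (c + (c - 5))*(-1 + c) = (c + (-5 + c))*(-1 + c) = (-5 + 2*c)*(-1 + c) = (-1 + c)*(-5 + 2*c))
(r(-6 - 1*6) + t(-2))² = ((-6 - 1*6) + (5 - 7*(-2) + 2*(-2)²))² = ((-6 - 6) + (5 + 14 + 2*4))² = (-12 + (5 + 14 + 8))² = (-12 + 27)² = 15² = 225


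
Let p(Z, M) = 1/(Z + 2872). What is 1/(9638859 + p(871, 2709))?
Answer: 3743/36078249238 ≈ 1.0375e-7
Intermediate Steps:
p(Z, M) = 1/(2872 + Z)
1/(9638859 + p(871, 2709)) = 1/(9638859 + 1/(2872 + 871)) = 1/(9638859 + 1/3743) = 1/(36078249238/3743) = 3743/36078249238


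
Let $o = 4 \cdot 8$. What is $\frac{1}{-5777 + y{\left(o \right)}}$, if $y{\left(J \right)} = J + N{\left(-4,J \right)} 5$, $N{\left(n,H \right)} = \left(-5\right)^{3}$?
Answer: $- \frac{1}{6370} \approx -0.00015699$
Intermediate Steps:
$o = 32$
$N{\left(n,H \right)} = -125$
$y{\left(J \right)} = -625 + J$ ($y{\left(J \right)} = J - 625 = -625 + J$)
$\frac{1}{-5777 + y{\left(o \right)}} = \frac{1}{-5777 + \left(-625 + 32\right)} = \frac{1}{-5777 - 593} = \frac{1}{-6370} = - \frac{1}{6370}$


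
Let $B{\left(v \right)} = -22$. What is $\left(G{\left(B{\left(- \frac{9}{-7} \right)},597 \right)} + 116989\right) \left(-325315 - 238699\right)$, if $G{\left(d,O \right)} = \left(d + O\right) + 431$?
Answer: $-66550831930$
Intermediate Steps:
$G{\left(d,O \right)} = 431 + O + d$ ($G{\left(d,O \right)} = \left(O + d\right) + 431 = 431 + O + d$)
$\left(G{\left(B{\left(- \frac{9}{-7} \right)},597 \right)} + 116989\right) \left(-325315 - 238699\right) = \left(\left(431 + 597 - 22\right) + 116989\right) \left(-325315 - 238699\right) = \left(1006 + 116989\right) \left(-564014\right) = 117995 \left(-564014\right) = -66550831930$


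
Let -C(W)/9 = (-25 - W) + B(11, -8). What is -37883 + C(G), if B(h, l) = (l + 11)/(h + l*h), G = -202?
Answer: -3039625/77 ≈ -39476.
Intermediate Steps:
B(h, l) = (11 + l)/(h + h*l)
C(W) = 17352/77 + 9*W (C(W) = -9*((-25 - W) + (11 - 8)/(11*(1 - 8))) = -9*((-25 - W) + (1/11)*3/(-7)) = -9*((-25 - W) + (1/11)*(-⅐)*3) = -9*((-25 - W) - 3/77) = -9*(-1928/77 - W) = 17352/77 + 9*W)
-37883 + C(G) = -37883 + (17352/77 + 9*(-202)) = -37883 + (17352/77 - 1818) = -37883 - 122634/77 = -3039625/77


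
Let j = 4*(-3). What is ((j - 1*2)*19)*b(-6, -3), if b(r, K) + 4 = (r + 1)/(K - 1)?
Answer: 1463/2 ≈ 731.50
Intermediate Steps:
j = -12
b(r, K) = -4 + (1 + r)/(-1 + K) (b(r, K) = -4 + (r + 1)/(K - 1) = -4 + (1 + r)/(-1 + K))
((j - 1*2)*19)*b(-6, -3) = ((-12 - 1*2)*19)*((5 - 6 - 4*(-3))/(-1 - 3)) = ((-12 - 2)*19)*((5 - 6 + 12)/(-4)) = (-14*19)*(-1/4*11) = -266*(-11/4) = 1463/2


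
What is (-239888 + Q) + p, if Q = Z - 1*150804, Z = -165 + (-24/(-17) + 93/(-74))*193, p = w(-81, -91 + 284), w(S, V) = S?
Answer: -491762369/1258 ≈ -3.9091e+5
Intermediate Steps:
p = -81
Z = -169935/1258 (Z = -165 + (-24*(-1/17) + 93*(-1/74))*193 = -165 + (24/17 - 93/74)*193 = -165 + (195/1258)*193 = -165 + 37635/1258 = -169935/1258 ≈ -135.08)
Q = -189881367/1258 (Q = -169935/1258 - 1*150804 = -169935/1258 - 150804 = -189881367/1258 ≈ -1.5094e+5)
(-239888 + Q) + p = (-239888 - 189881367/1258) - 81 = -491660471/1258 - 81 = -491762369/1258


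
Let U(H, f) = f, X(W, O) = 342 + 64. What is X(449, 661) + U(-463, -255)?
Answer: 151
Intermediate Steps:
X(W, O) = 406
X(449, 661) + U(-463, -255) = 406 - 255 = 151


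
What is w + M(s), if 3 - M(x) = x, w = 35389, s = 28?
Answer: 35364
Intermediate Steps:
M(x) = 3 - x
w + M(s) = 35389 + (3 - 1*28) = 35389 + (3 - 28) = 35389 - 25 = 35364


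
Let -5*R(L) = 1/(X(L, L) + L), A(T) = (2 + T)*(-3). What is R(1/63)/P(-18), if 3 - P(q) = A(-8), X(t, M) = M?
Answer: 21/50 ≈ 0.42000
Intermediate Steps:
A(T) = -6 - 3*T
P(q) = -15 (P(q) = 3 - (-6 - 3*(-8)) = 3 - (-6 + 24) = 3 - 1*18 = 3 - 18 = -15)
R(L) = -1/(10*L) (R(L) = -1/(5*(L + L)) = -1/(2*L)/5 = -1/(10*L))
R(1/63)/P(-18) = -1/(10*(1/63))/(-15) = -1/(10*1/63)*(-1/15) = -⅒*63*(-1/15) = -63/10*(-1/15) = 21/50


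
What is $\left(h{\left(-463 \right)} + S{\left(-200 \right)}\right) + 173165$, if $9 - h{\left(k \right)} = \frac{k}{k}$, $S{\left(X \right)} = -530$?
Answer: $172643$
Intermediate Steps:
$h{\left(k \right)} = 8$ ($h{\left(k \right)} = 9 - \frac{k}{k} = 9 - 1 = 8$)
$\left(h{\left(-463 \right)} + S{\left(-200 \right)}\right) + 173165 = \left(8 - 530\right) + 173165 = -522 + 173165 = 172643$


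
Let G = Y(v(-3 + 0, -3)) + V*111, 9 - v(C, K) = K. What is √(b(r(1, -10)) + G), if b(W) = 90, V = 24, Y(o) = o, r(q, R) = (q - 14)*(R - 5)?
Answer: √2766 ≈ 52.593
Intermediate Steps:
v(C, K) = 9 - K
r(q, R) = (-14 + q)*(-5 + R)
G = 2676 (G = (9 - 1*(-3)) + 24*111 = (9 + 3) + 2664 = 12 + 2664 = 2676)
√(b(r(1, -10)) + G) = √(90 + 2676) = √2766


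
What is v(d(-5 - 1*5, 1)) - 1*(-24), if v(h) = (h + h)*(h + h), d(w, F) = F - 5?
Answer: 88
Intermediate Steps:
d(w, F) = -5 + F
v(h) = 4*h² (v(h) = (2*h)*(2*h) = 4*h²)
v(d(-5 - 1*5, 1)) - 1*(-24) = 4*(-5 + 1)² - 1*(-24) = 4*(-4)² + 24 = 4*16 + 24 = 64 + 24 = 88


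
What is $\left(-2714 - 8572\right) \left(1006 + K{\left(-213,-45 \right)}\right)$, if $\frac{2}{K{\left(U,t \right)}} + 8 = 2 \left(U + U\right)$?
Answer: $- \frac{2441043297}{215} \approx -1.1354 \cdot 10^{7}$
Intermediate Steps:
$K{\left(U,t \right)} = \frac{2}{-8 + 4 U}$ ($K{\left(U,t \right)} = \frac{2}{-8 + 2 \left(U + U\right)} = \frac{2}{-8 + 2 \cdot 2 U} = \frac{2}{-8 + 4 U}$)
$\left(-2714 - 8572\right) \left(1006 + K{\left(-213,-45 \right)}\right) = \left(-2714 - 8572\right) \left(1006 + \frac{1}{2 \left(-2 - 213\right)}\right) = - 11286 \left(1006 + \frac{1}{2 \left(-215\right)}\right) = - 11286 \left(1006 + \frac{1}{2} \left(- \frac{1}{215}\right)\right) = - 11286 \left(1006 - \frac{1}{430}\right) = \left(-11286\right) \frac{432579}{430} = - \frac{2441043297}{215}$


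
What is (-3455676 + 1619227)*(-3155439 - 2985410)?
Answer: 11277356005201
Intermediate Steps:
(-3455676 + 1619227)*(-3155439 - 2985410) = -1836449*(-6140849) = 11277356005201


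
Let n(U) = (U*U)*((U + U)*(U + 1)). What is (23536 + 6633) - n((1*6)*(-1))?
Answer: 28009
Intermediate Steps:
n(U) = 2*U**3*(1 + U) (n(U) = U**2*((2*U)*(1 + U)) = U**2*(2*U*(1 + U)) = 2*U**3*(1 + U))
(23536 + 6633) - n((1*6)*(-1)) = (23536 + 6633) - 2*((1*6)*(-1))**3*(1 + (1*6)*(-1)) = 30169 - 2*(6*(-1))**3*(1 + 6*(-1)) = 30169 - 2*(-6)**3*(1 - 6) = 30169 - 2*(-216)*(-5) = 30169 - 1*2160 = 30169 - 2160 = 28009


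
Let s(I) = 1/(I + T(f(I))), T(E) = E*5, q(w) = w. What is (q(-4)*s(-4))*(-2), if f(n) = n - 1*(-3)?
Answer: -8/9 ≈ -0.88889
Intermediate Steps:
f(n) = 3 + n (f(n) = n + 3 = 3 + n)
T(E) = 5*E
s(I) = 1/(15 + 6*I) (s(I) = 1/(I + 5*(3 + I)) = 1/(I + (15 + 5*I)) = 1/(15 + 6*I))
(q(-4)*s(-4))*(-2) = -4/(3*(5 + 2*(-4)))*(-2) = -4/(3*(5 - 8))*(-2) = -4/(3*(-3))*(-2) = -4*(-1)/(3*3)*(-2) = -4*(-⅑)*(-2) = (4/9)*(-2) = -8/9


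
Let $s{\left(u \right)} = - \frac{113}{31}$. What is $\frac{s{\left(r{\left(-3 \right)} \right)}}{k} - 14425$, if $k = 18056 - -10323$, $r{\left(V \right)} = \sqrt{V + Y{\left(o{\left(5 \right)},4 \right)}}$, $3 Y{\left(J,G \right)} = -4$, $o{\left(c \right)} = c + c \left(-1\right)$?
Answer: $- \frac{12690379438}{879749} \approx -14425.0$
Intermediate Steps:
$o{\left(c \right)} = 0$ ($o{\left(c \right)} = c - c = 0$)
$Y{\left(J,G \right)} = - \frac{4}{3}$ ($Y{\left(J,G \right)} = \frac{1}{3} \left(-4\right) = - \frac{4}{3}$)
$r{\left(V \right)} = \sqrt{- \frac{4}{3} + V}$ ($r{\left(V \right)} = \sqrt{V - \frac{4}{3}} = \sqrt{- \frac{4}{3} + V}$)
$k = 28379$ ($k = 18056 + 10323 = 28379$)
$s{\left(u \right)} = - \frac{113}{31}$ ($s{\left(u \right)} = \left(-113\right) \frac{1}{31} = - \frac{113}{31}$)
$\frac{s{\left(r{\left(-3 \right)} \right)}}{k} - 14425 = - \frac{113}{31 \cdot 28379} - 14425 = \left(- \frac{113}{31}\right) \frac{1}{28379} - 14425 = - \frac{113}{879749} - 14425 = - \frac{12690379438}{879749}$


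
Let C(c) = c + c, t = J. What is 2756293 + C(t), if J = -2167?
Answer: 2751959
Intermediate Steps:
t = -2167
C(c) = 2*c
2756293 + C(t) = 2756293 + 2*(-2167) = 2756293 - 4334 = 2751959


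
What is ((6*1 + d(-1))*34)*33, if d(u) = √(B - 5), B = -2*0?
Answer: 6732 + 1122*I*√5 ≈ 6732.0 + 2508.9*I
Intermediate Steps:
B = 0
d(u) = I*√5 (d(u) = √(0 - 5) = √(-5) = I*√5)
((6*1 + d(-1))*34)*33 = ((6*1 + I*√5)*34)*33 = ((6 + I*√5)*34)*33 = (204 + 34*I*√5)*33 = 6732 + 1122*I*√5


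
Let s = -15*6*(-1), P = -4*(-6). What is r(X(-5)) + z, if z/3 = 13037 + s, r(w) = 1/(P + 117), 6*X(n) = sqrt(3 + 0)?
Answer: 5552722/141 ≈ 39381.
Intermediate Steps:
P = 24
X(n) = sqrt(3)/6 (X(n) = sqrt(3 + 0)/6 = sqrt(3)/6)
s = 90 (s = -90*(-1) = 90)
r(w) = 1/141 (r(w) = 1/(24 + 117) = 1/141)
z = 39381 (z = 3*(13037 + 90) = 3*13127 = 39381)
r(X(-5)) + z = 1/141 + 39381 = 5552722/141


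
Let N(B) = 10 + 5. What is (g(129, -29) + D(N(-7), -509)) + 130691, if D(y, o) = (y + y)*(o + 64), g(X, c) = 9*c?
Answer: 117080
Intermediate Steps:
N(B) = 15
D(y, o) = 2*y*(64 + o) (D(y, o) = (2*y)*(64 + o) = 2*y*(64 + o))
(g(129, -29) + D(N(-7), -509)) + 130691 = (9*(-29) + 2*15*(64 - 509)) + 130691 = (-261 + 2*15*(-445)) + 130691 = (-261 - 13350) + 130691 = -13611 + 130691 = 117080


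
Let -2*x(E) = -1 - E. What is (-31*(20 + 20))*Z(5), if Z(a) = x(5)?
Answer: -3720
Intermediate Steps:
x(E) = ½ + E/2 (x(E) = -(-1 - E)/2 = ½ + E/2)
Z(a) = 3 (Z(a) = ½ + (½)*5 = ½ + 5/2 = 3)
(-31*(20 + 20))*Z(5) = -31*(20 + 20)*3 = -31*40*3 = -1240*3 = -3720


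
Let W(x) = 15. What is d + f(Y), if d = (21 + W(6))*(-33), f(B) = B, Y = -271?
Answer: -1459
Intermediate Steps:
d = -1188 (d = (21 + 15)*(-33) = 36*(-33) = -1188)
d + f(Y) = -1188 - 271 = -1459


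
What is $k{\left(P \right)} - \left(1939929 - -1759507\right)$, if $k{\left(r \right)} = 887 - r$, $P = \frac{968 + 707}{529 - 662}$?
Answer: $- \frac{491905342}{133} \approx -3.6985 \cdot 10^{6}$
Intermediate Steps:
$P = - \frac{1675}{133}$ ($P = \frac{1675}{-133} = 1675 \left(- \frac{1}{133}\right) = - \frac{1675}{133} \approx -12.594$)
$k{\left(P \right)} - \left(1939929 - -1759507\right) = \left(887 - - \frac{1675}{133}\right) - \left(1939929 - -1759507\right) = \left(887 + \frac{1675}{133}\right) - \left(1939929 + 1759507\right) = \frac{119646}{133} - 3699436 = - \frac{491905342}{133}$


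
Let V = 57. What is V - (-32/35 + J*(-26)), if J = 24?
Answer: 23867/35 ≈ 681.91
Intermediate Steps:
V - (-32/35 + J*(-26)) = 57 - (-32/35 + 24*(-26)) = 57 - (-32*1/35 - 624) = 57 - (-32/35 - 624) = 57 - 1*(-21872/35) = 57 + 21872/35 = 23867/35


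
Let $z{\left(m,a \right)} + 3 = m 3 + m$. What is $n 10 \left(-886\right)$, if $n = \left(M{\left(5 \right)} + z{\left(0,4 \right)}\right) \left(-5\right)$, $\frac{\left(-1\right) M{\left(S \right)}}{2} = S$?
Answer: $-575900$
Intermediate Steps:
$z{\left(m,a \right)} = -3 + 4 m$ ($z{\left(m,a \right)} = -3 + \left(m 3 + m\right) = -3 + \left(3 m + m\right) = -3 + 4 m$)
$M{\left(S \right)} = - 2 S$
$n = 65$ ($n = \left(\left(-2\right) 5 + \left(-3 + 4 \cdot 0\right)\right) \left(-5\right) = \left(-10 + \left(-3 + 0\right)\right) \left(-5\right) = \left(-10 - 3\right) \left(-5\right) = \left(-13\right) \left(-5\right) = 65$)
$n 10 \left(-886\right) = 65 \cdot 10 \left(-886\right) = 650 \left(-886\right) = -575900$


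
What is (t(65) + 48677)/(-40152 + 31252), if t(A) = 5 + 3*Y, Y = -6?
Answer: -12166/2225 ≈ -5.4679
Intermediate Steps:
t(A) = -13 (t(A) = 5 + 3*(-6) = 5 - 18 = -13)
(t(65) + 48677)/(-40152 + 31252) = (-13 + 48677)/(-40152 + 31252) = 48664/(-8900) = 48664*(-1/8900) = -12166/2225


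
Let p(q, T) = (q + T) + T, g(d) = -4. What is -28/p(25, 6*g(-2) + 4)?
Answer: 28/15 ≈ 1.8667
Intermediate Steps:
p(q, T) = q + 2*T (p(q, T) = (T + q) + T = q + 2*T)
-28/p(25, 6*g(-2) + 4) = -28/(25 + 2*(6*(-4) + 4)) = -28/(25 + 2*(-24 + 4)) = -28/(25 + 2*(-20)) = -28/(25 - 40) = -28/(-15) = -28*(-1/15) = 28/15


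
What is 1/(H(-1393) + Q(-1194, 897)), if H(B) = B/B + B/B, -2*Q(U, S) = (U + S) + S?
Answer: -1/298 ≈ -0.0033557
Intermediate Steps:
Q(U, S) = -S - U/2 (Q(U, S) = -((U + S) + S)/2 = -((S + U) + S)/2 = -(U + 2*S)/2 = -S - U/2)
H(B) = 2 (H(B) = 1 + 1 = 2)
1/(H(-1393) + Q(-1194, 897)) = 1/(2 + (-1*897 - ½*(-1194))) = 1/(2 + (-897 + 597)) = 1/(2 - 300) = 1/(-298) = -1/298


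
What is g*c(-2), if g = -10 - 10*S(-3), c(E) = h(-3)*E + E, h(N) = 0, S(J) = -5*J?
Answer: 320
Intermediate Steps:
c(E) = E (c(E) = 0*E + E = 0 + E = E)
g = -160 (g = -10 - (-50)*(-3) = -10 - 10*15 = -10 - 150 = -160)
g*c(-2) = -160*(-2) = 320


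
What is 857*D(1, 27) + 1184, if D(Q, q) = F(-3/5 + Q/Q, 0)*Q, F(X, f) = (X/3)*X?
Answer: 92228/75 ≈ 1229.7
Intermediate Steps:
F(X, f) = X²/3 (F(X, f) = (X*(⅓))*X = (X/3)*X = X²/3)
D(Q, q) = 4*Q/75 (D(Q, q) = ((-3/5 + Q/Q)²/3)*Q = ((-3*⅕ + 1)²/3)*Q = ((-⅗ + 1)²/3)*Q = ((⅖)²/3)*Q = ((⅓)*(4/25))*Q = 4*Q/75)
857*D(1, 27) + 1184 = 857*((4/75)*1) + 1184 = 857*(4/75) + 1184 = 3428/75 + 1184 = 92228/75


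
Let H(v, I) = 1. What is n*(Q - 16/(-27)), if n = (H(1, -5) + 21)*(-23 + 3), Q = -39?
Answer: 456280/27 ≈ 16899.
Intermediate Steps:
n = -440 (n = (1 + 21)*(-23 + 3) = 22*(-20) = -440)
n*(Q - 16/(-27)) = -440*(-39 - 16/(-27)) = -440*(-39 - 16*(-1/27)) = -440*(-39 + 16/27) = -440*(-1037/27) = 456280/27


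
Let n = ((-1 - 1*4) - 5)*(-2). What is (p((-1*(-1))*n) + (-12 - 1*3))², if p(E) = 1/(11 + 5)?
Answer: 57121/256 ≈ 223.13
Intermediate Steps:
n = 20 (n = ((-1 - 4) - 5)*(-2) = (-5 - 5)*(-2) = -10*(-2) = 20)
p(E) = 1/16
(p((-1*(-1))*n) + (-12 - 1*3))² = (1/16 + (-12 - 1*3))² = (1/16 + (-12 - 3))² = (1/16 - 15)² = (-239/16)² = 57121/256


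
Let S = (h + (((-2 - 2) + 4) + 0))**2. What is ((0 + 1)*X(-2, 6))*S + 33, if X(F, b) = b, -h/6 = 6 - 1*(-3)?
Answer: 17529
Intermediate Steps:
h = -54 (h = -6*(6 - 1*(-3)) = -6*(6 + 3) = -6*9 = -54)
S = 2916 (S = (-54 + (((-2 - 2) + 4) + 0))**2 = (-54 + ((-4 + 4) + 0))**2 = (-54 + (0 + 0))**2 = (-54 + 0)**2 = (-54)**2 = 2916)
((0 + 1)*X(-2, 6))*S + 33 = ((0 + 1)*6)*2916 + 33 = (1*6)*2916 + 33 = 6*2916 + 33 = 17496 + 33 = 17529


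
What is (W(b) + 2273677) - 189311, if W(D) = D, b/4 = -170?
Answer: 2083686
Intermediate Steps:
b = -680 (b = 4*(-170) = -680)
(W(b) + 2273677) - 189311 = (-680 + 2273677) - 189311 = 2272997 - 189311 = 2083686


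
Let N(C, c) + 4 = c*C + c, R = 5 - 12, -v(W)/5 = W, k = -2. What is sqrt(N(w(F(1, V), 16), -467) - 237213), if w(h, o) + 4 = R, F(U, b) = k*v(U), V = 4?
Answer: I*sqrt(232547) ≈ 482.23*I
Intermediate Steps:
v(W) = -5*W
F(U, b) = 10*U (F(U, b) = -(-10)*U = 10*U)
R = -7
w(h, o) = -11 (w(h, o) = -4 - 7 = -11)
N(C, c) = -4 + c + C*c (N(C, c) = -4 + (c*C + c) = -4 + (C*c + c) = -4 + (c + C*c) = -4 + c + C*c)
sqrt(N(w(F(1, V), 16), -467) - 237213) = sqrt((-4 - 467 - 11*(-467)) - 237213) = sqrt((-4 - 467 + 5137) - 237213) = sqrt(4666 - 237213) = sqrt(-232547) = I*sqrt(232547)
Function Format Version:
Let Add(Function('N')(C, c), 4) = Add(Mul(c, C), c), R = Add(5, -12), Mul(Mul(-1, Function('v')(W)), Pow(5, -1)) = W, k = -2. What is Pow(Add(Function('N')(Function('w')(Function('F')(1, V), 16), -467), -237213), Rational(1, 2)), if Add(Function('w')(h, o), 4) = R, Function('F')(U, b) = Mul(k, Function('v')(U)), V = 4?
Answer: Mul(I, Pow(232547, Rational(1, 2))) ≈ Mul(482.23, I)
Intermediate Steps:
Function('v')(W) = Mul(-5, W)
Function('F')(U, b) = Mul(10, U) (Function('F')(U, b) = Mul(-2, Mul(-5, U)) = Mul(10, U))
R = -7
Function('w')(h, o) = -11 (Function('w')(h, o) = Add(-4, -7) = -11)
Function('N')(C, c) = Add(-4, c, Mul(C, c)) (Function('N')(C, c) = Add(-4, Add(Mul(c, C), c)) = Add(-4, Add(Mul(C, c), c)) = Add(-4, Add(c, Mul(C, c))) = Add(-4, c, Mul(C, c)))
Pow(Add(Function('N')(Function('w')(Function('F')(1, V), 16), -467), -237213), Rational(1, 2)) = Pow(Add(Add(-4, -467, Mul(-11, -467)), -237213), Rational(1, 2)) = Pow(Add(Add(-4, -467, 5137), -237213), Rational(1, 2)) = Pow(Add(4666, -237213), Rational(1, 2)) = Pow(-232547, Rational(1, 2)) = Mul(I, Pow(232547, Rational(1, 2)))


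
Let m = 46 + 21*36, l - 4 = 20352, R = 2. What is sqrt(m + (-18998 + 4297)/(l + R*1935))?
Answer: 13*sqrt(2783058654)/24226 ≈ 28.309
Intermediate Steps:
l = 20356 (l = 4 + 20352 = 20356)
m = 802 (m = 46 + 756 = 802)
sqrt(m + (-18998 + 4297)/(l + R*1935)) = sqrt(802 + (-18998 + 4297)/(20356 + 2*1935)) = sqrt(802 - 14701/(20356 + 3870)) = sqrt(802 - 14701/24226) = sqrt(19414551/24226) = 13*sqrt(2783058654)/24226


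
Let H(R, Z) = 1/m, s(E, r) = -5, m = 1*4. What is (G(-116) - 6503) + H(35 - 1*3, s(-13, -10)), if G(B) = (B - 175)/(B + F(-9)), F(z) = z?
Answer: -3250211/500 ≈ -6500.4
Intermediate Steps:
m = 4
G(B) = (-175 + B)/(-9 + B) (G(B) = (B - 175)/(B - 9) = (-175 + B)/(-9 + B))
H(R, Z) = ¼ (H(R, Z) = 1/4 = ¼)
(G(-116) - 6503) + H(35 - 1*3, s(-13, -10)) = ((-175 - 116)/(-9 - 116) - 6503) + ¼ = (-291/(-125) - 6503) + ¼ = (-1/125*(-291) - 6503) + ¼ = (291/125 - 6503) + ¼ = -812584/125 + ¼ = -3250211/500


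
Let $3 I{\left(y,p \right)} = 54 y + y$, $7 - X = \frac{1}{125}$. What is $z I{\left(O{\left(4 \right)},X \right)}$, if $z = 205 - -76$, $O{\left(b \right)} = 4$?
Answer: $\frac{61820}{3} \approx 20607.0$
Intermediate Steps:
$X = \frac{874}{125}$ ($X = 7 - \frac{1}{125} = \frac{874}{125} \approx 6.992$)
$I{\left(y,p \right)} = \frac{55 y}{3}$ ($I{\left(y,p \right)} = \frac{54 y + y}{3} = \frac{55 y}{3}$)
$z = 281$ ($z = 205 + 76 = 281$)
$z I{\left(O{\left(4 \right)},X \right)} = 281 \cdot \frac{55}{3} \cdot 4 = 281 \cdot \frac{220}{3} = \frac{61820}{3}$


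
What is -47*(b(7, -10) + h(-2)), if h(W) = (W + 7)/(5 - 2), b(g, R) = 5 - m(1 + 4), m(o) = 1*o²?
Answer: 2585/3 ≈ 861.67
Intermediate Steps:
m(o) = o²
b(g, R) = -20 (b(g, R) = 5 - (1 + 4)² = 5 - 1*5² = 5 - 1*25 = 5 - 25 = -20)
h(W) = 7/3 + W/3 (h(W) = (7 + W)/3 = (7 + W)*(⅓) = 7/3 + W/3)
-47*(b(7, -10) + h(-2)) = -47*(-20 + (7/3 + (⅓)*(-2))) = -47*(-20 + (7/3 - ⅔)) = -47*(-20 + 5/3) = -47*(-55/3) = 2585/3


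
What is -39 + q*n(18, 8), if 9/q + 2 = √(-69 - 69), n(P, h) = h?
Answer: -2841/71 - 36*I*√138/71 ≈ -40.014 - 5.9564*I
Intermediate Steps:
q = 9/(-2 + I*√138) (q = 9/(-2 + √(-69 - 69)) = 9/(-2 + √(-138)) = 9/(-2 + I*√138) ≈ -0.12676 - 0.74455*I)
-39 + q*n(18, 8) = -39 + (-9/71 - 9*I*√138/142)*8 = -39 + (-72/71 - 36*I*√138/71) = -2841/71 - 36*I*√138/71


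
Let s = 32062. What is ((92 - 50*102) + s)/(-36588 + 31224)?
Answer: -1503/298 ≈ -5.0436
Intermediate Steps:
((92 - 50*102) + s)/(-36588 + 31224) = ((92 - 50*102) + 32062)/(-36588 + 31224) = ((92 - 5100) + 32062)/(-5364) = (-5008 + 32062)*(-1/5364) = 27054*(-1/5364) = -1503/298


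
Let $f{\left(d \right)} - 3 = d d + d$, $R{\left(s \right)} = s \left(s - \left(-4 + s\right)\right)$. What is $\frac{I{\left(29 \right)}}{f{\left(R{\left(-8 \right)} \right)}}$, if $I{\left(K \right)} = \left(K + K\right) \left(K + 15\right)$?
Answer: $\frac{2552}{995} \approx 2.5648$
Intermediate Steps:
$R{\left(s \right)} = 4 s$ ($R{\left(s \right)} = s 4 = 4 s$)
$f{\left(d \right)} = 3 + d + d^{2}$ ($f{\left(d \right)} = 3 + \left(d d + d\right) = 3 + \left(d^{2} + d\right) = 3 + \left(d + d^{2}\right) = 3 + d + d^{2}$)
$I{\left(K \right)} = 2 K \left(15 + K\right)$
$\frac{I{\left(29 \right)}}{f{\left(R{\left(-8 \right)} \right)}} = \frac{2 \cdot 29 \left(15 + 29\right)}{3 + 4 \left(-8\right) + \left(4 \left(-8\right)\right)^{2}} = \frac{2 \cdot 29 \cdot 44}{3 - 32 + \left(-32\right)^{2}} = \frac{2552}{3 - 32 + 1024} = \frac{2552}{995}$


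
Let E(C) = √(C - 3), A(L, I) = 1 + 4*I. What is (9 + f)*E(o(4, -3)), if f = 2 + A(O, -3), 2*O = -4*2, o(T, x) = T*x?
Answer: 0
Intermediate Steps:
O = -4 (O = (-4*2)/2 = (½)*(-8) = -4)
E(C) = √(-3 + C)
f = -9 (f = 2 + (1 + 4*(-3)) = 2 + (1 - 12) = 2 - 11 = -9)
(9 + f)*E(o(4, -3)) = (9 - 9)*√(-3 + 4*(-3)) = 0*√(-3 - 12) = 0*√(-15) = 0*(I*√15) = 0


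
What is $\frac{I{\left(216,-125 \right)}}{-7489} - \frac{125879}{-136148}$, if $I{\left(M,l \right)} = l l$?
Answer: $- \frac{1184604669}{1019612372} \approx -1.1618$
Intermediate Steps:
$I{\left(M,l \right)} = l^{2}$
$\frac{I{\left(216,-125 \right)}}{-7489} - \frac{125879}{-136148} = \frac{\left(-125\right)^{2}}{-7489} - \frac{125879}{-136148} = 15625 \left(- \frac{1}{7489}\right) - - \frac{125879}{136148} = - \frac{15625}{7489} + \frac{125879}{136148} = - \frac{1184604669}{1019612372}$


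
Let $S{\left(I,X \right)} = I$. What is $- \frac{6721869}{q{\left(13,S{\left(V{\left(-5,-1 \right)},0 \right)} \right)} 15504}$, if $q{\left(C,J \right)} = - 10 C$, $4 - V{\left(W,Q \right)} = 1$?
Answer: $\frac{2240623}{671840} \approx 3.3351$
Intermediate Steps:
$V{\left(W,Q \right)} = 3$ ($V{\left(W,Q \right)} = 4 - 1 = 3$)
$- \frac{6721869}{q{\left(13,S{\left(V{\left(-5,-1 \right)},0 \right)} \right)} 15504} = - \frac{6721869}{\left(-10\right) 13 \cdot 15504} = - \frac{6721869}{\left(-130\right) 15504} = - \frac{6721869}{-2015520} = \left(-6721869\right) \left(- \frac{1}{2015520}\right) = \frac{2240623}{671840}$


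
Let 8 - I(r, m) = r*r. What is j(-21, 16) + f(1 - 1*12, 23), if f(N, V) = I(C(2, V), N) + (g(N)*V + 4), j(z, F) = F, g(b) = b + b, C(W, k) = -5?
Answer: -503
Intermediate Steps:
I(r, m) = 8 - r² (I(r, m) = 8 - r*r = 8 - r²)
g(b) = 2*b
f(N, V) = -13 + 2*N*V (f(N, V) = (8 - 1*(-5)²) + ((2*N)*V + 4) = (8 - 1*25) + (2*N*V + 4) = (8 - 25) + (4 + 2*N*V) = -17 + (4 + 2*N*V) = -13 + 2*N*V)
j(-21, 16) + f(1 - 1*12, 23) = 16 + (-13 + 2*(1 - 1*12)*23) = 16 + (-13 + 2*(1 - 12)*23) = 16 + (-13 + 2*(-11)*23) = 16 + (-13 - 506) = 16 - 519 = -503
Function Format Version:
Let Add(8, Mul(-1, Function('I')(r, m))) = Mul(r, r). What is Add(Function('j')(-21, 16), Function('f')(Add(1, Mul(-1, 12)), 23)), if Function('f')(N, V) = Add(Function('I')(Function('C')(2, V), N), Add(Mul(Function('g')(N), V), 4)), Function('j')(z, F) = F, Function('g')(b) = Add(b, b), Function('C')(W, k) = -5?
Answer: -503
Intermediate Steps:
Function('I')(r, m) = Add(8, Mul(-1, Pow(r, 2))) (Function('I')(r, m) = Add(8, Mul(-1, Mul(r, r))) = Add(8, Mul(-1, Pow(r, 2))))
Function('g')(b) = Mul(2, b)
Function('f')(N, V) = Add(-13, Mul(2, N, V)) (Function('f')(N, V) = Add(Add(8, Mul(-1, Pow(-5, 2))), Add(Mul(Mul(2, N), V), 4)) = Add(Add(8, Mul(-1, 25)), Add(Mul(2, N, V), 4)) = Add(Add(8, -25), Add(4, Mul(2, N, V))) = Add(-17, Add(4, Mul(2, N, V))) = Add(-13, Mul(2, N, V)))
Add(Function('j')(-21, 16), Function('f')(Add(1, Mul(-1, 12)), 23)) = Add(16, Add(-13, Mul(2, Add(1, Mul(-1, 12)), 23))) = Add(16, Add(-13, Mul(2, Add(1, -12), 23))) = Add(16, Add(-13, Mul(2, -11, 23))) = Add(16, Add(-13, -506)) = Add(16, -519) = -503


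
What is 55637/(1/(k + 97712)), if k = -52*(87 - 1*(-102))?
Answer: 4889602108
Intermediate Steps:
k = -9828 (k = -52*(87 + 102) = -52*189 = -9828)
55637/(1/(k + 97712)) = 55637/(1/(-9828 + 97712)) = 55637/(1/87884) = 55637*87884 = 4889602108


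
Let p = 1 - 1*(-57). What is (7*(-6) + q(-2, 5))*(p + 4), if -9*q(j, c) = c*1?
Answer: -23746/9 ≈ -2638.4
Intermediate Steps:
q(j, c) = -c/9
p = 58 (p = 1 + 57 = 58)
(7*(-6) + q(-2, 5))*(p + 4) = (7*(-6) - ⅑*5)*(58 + 4) = (-42 - 5/9)*62 = -383/9*62 = -23746/9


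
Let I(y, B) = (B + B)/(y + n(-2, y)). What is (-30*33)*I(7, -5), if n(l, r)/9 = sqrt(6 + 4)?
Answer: -69300/761 + 89100*sqrt(10)/761 ≈ 279.18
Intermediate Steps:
n(l, r) = 9*sqrt(10) (n(l, r) = 9*sqrt(6 + 4) = 9*sqrt(10))
I(y, B) = 2*B/(y + 9*sqrt(10)) (I(y, B) = (B + B)/(y + 9*sqrt(10)) = (2*B)/(y + 9*sqrt(10)) = 2*B/(y + 9*sqrt(10)))
(-30*33)*I(7, -5) = (-30*33)*(2*(-5)/(7 + 9*sqrt(10))) = -(-9900)/(7 + 9*sqrt(10)) = 9900/(7 + 9*sqrt(10))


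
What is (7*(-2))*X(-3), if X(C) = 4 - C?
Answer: -98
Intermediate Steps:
(7*(-2))*X(-3) = (7*(-2))*(4 - 1*(-3)) = -14*(4 + 3) = -14*7 = -98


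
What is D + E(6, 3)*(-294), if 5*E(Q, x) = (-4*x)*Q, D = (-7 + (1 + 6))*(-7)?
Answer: 21168/5 ≈ 4233.6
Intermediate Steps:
D = 0 (D = (-7 + 7)*(-7) = 0*(-7) = 0)
E(Q, x) = -4*Q*x/5 (E(Q, x) = ((-4*x)*Q)/5 = (-4*Q*x)/5 = -4*Q*x/5)
D + E(6, 3)*(-294) = 0 - ⅘*6*3*(-294) = 0 - 72/5*(-294) = 0 + 21168/5 = 21168/5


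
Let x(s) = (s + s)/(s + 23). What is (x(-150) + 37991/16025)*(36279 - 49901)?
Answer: -131211967054/2035175 ≈ -64472.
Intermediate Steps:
x(s) = 2*s/(23 + s) (x(s) = (2*s)/(23 + s) = 2*s/(23 + s))
(x(-150) + 37991/16025)*(36279 - 49901) = (2*(-150)/(23 - 150) + 37991/16025)*(36279 - 49901) = (2*(-150)/(-127) + 37991*(1/16025))*(-13622) = (2*(-150)*(-1/127) + 37991/16025)*(-13622) = (300/127 + 37991/16025)*(-13622) = (9632357/2035175)*(-13622) = -131211967054/2035175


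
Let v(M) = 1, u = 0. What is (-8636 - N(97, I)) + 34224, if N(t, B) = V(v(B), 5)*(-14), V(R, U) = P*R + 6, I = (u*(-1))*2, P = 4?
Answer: 25728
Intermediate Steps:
I = 0 (I = (0*(-1))*2 = 0*2 = 0)
V(R, U) = 6 + 4*R (V(R, U) = 4*R + 6 = 6 + 4*R)
N(t, B) = -140 (N(t, B) = (6 + 4*1)*(-14) = (6 + 4)*(-14) = 10*(-14) = -140)
(-8636 - N(97, I)) + 34224 = (-8636 - 1*(-140)) + 34224 = (-8636 + 140) + 34224 = -8496 + 34224 = 25728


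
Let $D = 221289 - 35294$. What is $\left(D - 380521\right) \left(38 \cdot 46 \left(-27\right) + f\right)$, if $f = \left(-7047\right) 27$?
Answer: $46193116590$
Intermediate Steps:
$D = 185995$ ($D = 221289 - 35294 = 185995$)
$f = -190269$
$\left(D - 380521\right) \left(38 \cdot 46 \left(-27\right) + f\right) = \left(185995 - 380521\right) \left(38 \cdot 46 \left(-27\right) - 190269\right) = - 194526 \left(1748 \left(-27\right) - 190269\right) = - 194526 \left(-47196 - 190269\right) = \left(-194526\right) \left(-237465\right) = 46193116590$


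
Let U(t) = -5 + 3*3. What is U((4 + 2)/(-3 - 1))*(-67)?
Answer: -268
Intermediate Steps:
U(t) = 4 (U(t) = -5 + 9 = 4)
U((4 + 2)/(-3 - 1))*(-67) = 4*(-67) = -268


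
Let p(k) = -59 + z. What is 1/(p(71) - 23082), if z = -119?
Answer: -1/23260 ≈ -4.2992e-5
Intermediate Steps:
p(k) = -178 (p(k) = -59 - 119 = -178)
1/(p(71) - 23082) = 1/(-178 - 23082) = 1/(-23260) = -1/23260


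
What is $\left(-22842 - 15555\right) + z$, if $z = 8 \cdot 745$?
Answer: $-32437$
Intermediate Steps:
$z = 5960$
$\left(-22842 - 15555\right) + z = \left(-22842 - 15555\right) + 5960 = -38397 + 5960 = -32437$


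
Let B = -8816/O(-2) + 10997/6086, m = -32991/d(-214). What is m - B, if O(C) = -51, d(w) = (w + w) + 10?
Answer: -182675516/1907961 ≈ -95.744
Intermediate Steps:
d(w) = 10 + 2*w (d(w) = 2*w + 10 = 10 + 2*w)
m = 32991/418 (m = -32991/(10 + 2*(-214)) = -32991/(10 - 428) = -32991/(-418) = -32991*(-1/418) = 32991/418 ≈ 78.926)
B = 3189119/18258 (B = -8816/(-51) + 10997/6086 = -8816*(-1/51) + 10997*(1/6086) = 8816/51 + 10997/6086 = 3189119/18258 ≈ 174.67)
m - B = 32991/418 - 1*3189119/18258 = 32991/418 - 3189119/18258 = -182675516/1907961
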